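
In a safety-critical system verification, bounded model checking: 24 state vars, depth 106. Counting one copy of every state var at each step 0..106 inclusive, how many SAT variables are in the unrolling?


BMC unrolls to depth k, creating one copy of each state var for steps 0..k.
Step count = 106 + 1 = 107 (steps 0 through 106)
Vars per step = 24
Total = 24 * 107 = 2568

2568


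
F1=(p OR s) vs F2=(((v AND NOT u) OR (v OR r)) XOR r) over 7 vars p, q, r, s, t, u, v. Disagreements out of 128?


F1 = (p OR s)
F2 = (((v AND NOT u) OR (v OR r)) XOR r)
Evaluate both on each of 128 rows (bits = p,q,r,s,t,u,v):
  row 0 [0000000]: F1=0 F2=0 -> 0
  row 1 [0000001]: F1=0 F2=1 (differ) -> 1
  row 2 [0000010]: F1=0 F2=0 -> 0
  row 3 [0000011]: F1=0 F2=1 (differ) -> 1
  row 4 [0000100]: F1=0 F2=0 -> 0
  (every remaining row is evaluated the same way; all 128 results are listed next)
Full result column, 8 rows per line (p,q,r,s fixed per line; t,u,v runs 000..111 left to right):
  rows 0-7 [p,q,r,s=0000]: 01010101  (ones: 4)
  rows 8-15 [p,q,r,s=0001]: 10101010  (ones: 4)
  rows 16-23 [p,q,r,s=0010]: 00000000  (ones: 0)
  rows 24-31 [p,q,r,s=0011]: 11111111  (ones: 8)
  rows 32-39 [p,q,r,s=0100]: 01010101  (ones: 4)
  rows 40-47 [p,q,r,s=0101]: 10101010  (ones: 4)
  rows 48-55 [p,q,r,s=0110]: 00000000  (ones: 0)
  rows 56-63 [p,q,r,s=0111]: 11111111  (ones: 8)
  rows 64-71 [p,q,r,s=1000]: 10101010  (ones: 4)
  rows 72-79 [p,q,r,s=1001]: 10101010  (ones: 4)
  rows 80-87 [p,q,r,s=1010]: 11111111  (ones: 8)
  rows 88-95 [p,q,r,s=1011]: 11111111  (ones: 8)
  rows 96-103 [p,q,r,s=1100]: 10101010  (ones: 4)
  rows 104-111 [p,q,r,s=1101]: 10101010  (ones: 4)
  rows 112-119 [p,q,r,s=1110]: 11111111  (ones: 8)
  rows 120-127 [p,q,r,s=1111]: 11111111  (ones: 8)
Disagreements = 4+4+0+8+4+4+0+8+4+4+8+8+4+4+8+8 = 80

80


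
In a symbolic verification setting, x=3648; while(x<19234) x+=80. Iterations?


Step 1: x goes from 3648 toward 19234 by 80; the body runs while x<19234, so iterations = ceil((bound-start)/step)
Step 2: Distance=15586
Step 3: ceil(15586/80)=195

195


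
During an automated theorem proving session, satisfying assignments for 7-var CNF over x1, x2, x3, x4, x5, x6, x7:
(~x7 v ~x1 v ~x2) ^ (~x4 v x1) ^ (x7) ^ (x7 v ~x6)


CNF with 4 clauses over 7 vars (128 assignments).
An assignment satisfies CNF iff every clause has >=1 true literal.
Check each row (bits = x1,x2,x3,x4,x5,x6,x7; clause T/F shown):
  row 0 [0000000]: clauses=TTFT -> 0
  row 1 [0000001]: clauses=TTTT -> 1
  row 2 [0000010]: clauses=TTFF -> 0
  row 3 [0000011]: clauses=TTTT -> 1
  row 4 [0000100]: clauses=TTFT -> 0
  (every remaining row is evaluated the same way; all 128 results are listed next)
Full result column, 8 rows per line (x1,x2,x3,x4 fixed per line; x5,x6,x7 runs 000..111 left to right):
  rows 0-7 [x1,x2,x3,x4=0000]: 01010101  (ones: 4)
  rows 8-15 [x1,x2,x3,x4=0001]: 00000000  (ones: 0)
  rows 16-23 [x1,x2,x3,x4=0010]: 01010101  (ones: 4)
  rows 24-31 [x1,x2,x3,x4=0011]: 00000000  (ones: 0)
  rows 32-39 [x1,x2,x3,x4=0100]: 01010101  (ones: 4)
  rows 40-47 [x1,x2,x3,x4=0101]: 00000000  (ones: 0)
  rows 48-55 [x1,x2,x3,x4=0110]: 01010101  (ones: 4)
  rows 56-63 [x1,x2,x3,x4=0111]: 00000000  (ones: 0)
  rows 64-71 [x1,x2,x3,x4=1000]: 01010101  (ones: 4)
  rows 72-79 [x1,x2,x3,x4=1001]: 01010101  (ones: 4)
  rows 80-87 [x1,x2,x3,x4=1010]: 01010101  (ones: 4)
  rows 88-95 [x1,x2,x3,x4=1011]: 01010101  (ones: 4)
  rows 96-103 [x1,x2,x3,x4=1100]: 00000000  (ones: 0)
  rows 104-111 [x1,x2,x3,x4=1101]: 00000000  (ones: 0)
  rows 112-119 [x1,x2,x3,x4=1110]: 00000000  (ones: 0)
  rows 120-127 [x1,x2,x3,x4=1111]: 00000000  (ones: 0)
Satisfying assignments = 4+0+4+0+4+0+4+0+4+4+4+4+0+0+0+0 = 32

32


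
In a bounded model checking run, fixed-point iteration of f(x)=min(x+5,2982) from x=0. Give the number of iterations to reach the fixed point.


Step 1: x=0, cap=2982, increment=5
Step 2: x grows by 5 each step until capped at 2982; fixed point is x=2982
Step 3: iterations = ceil(2982/5) = 597

597


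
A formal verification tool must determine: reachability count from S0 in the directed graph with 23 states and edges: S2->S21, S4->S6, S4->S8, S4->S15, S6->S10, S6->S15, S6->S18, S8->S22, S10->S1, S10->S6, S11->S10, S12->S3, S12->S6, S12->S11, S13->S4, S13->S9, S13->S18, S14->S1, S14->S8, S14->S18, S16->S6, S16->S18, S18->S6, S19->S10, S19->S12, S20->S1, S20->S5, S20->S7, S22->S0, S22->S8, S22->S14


BFS from S0:
  layer 0: {S0}
Reachable set: {S0}
Count = 1

1


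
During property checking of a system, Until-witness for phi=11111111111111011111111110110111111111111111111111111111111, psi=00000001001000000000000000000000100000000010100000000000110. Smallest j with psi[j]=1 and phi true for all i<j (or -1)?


(phi U psi) at 0: need smallest j with psi[j]=1 and phi[i]=1 for all i in [0,j).
Scan from step 0:
  step 0: phi=1, psi=0 -> continue
  step 1: phi=1, psi=0 -> continue
  step 2: phi=1, psi=0 -> continue
  step 3: phi=1, psi=0 -> continue
  step 7: psi=1 and phi held for [0,7) -> witness found
Witness step = 7

7


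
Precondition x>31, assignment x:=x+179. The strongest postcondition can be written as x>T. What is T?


Formula: sp(P, x:=E) = exists old_x. (x = E[old_x/x]) AND P[old_x/x] (old_x is the value of x before the assignment; eliminate old_x by solving x = E[old_x/x] for old_x)
Step 1: Precondition P: x>31, i.e. old_x > 31
Step 2: Assignment gives x = old_x + 179, so old_x = x - 179
Step 3: Substitute into P: x - 179 > 31
Step 4: Simplify: x > 31+179 = 210

210


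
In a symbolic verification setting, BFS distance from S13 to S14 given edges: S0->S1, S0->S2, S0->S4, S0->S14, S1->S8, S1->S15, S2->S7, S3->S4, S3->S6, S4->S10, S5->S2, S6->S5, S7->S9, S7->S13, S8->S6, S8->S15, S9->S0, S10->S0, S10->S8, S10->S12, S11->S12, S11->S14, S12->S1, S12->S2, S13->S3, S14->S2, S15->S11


BFS layer-by-layer from S13:
  dist 0: {S13}
  dist 1: {S3}
  dist 2: {S4, S6}
  dist 3: {S5, S10}
  dist 4: {S0, S2, S8, S12}
  dist 5: {S1, S7, S14, S15}
  -> S14 reached at distance 5
Shortest path length = 5

5


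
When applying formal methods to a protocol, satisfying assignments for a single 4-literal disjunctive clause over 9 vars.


Step 1: Total=2^9=512
Step 2: Unsat when all 4 false: 2^5=32
Step 3: Sat=512-32=480

480


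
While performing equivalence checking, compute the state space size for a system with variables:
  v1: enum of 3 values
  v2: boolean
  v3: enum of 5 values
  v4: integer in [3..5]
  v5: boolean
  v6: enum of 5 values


State space = product of domain sizes of all variables.
Domain sizes:
  v1 (enum of 3 values): 3
  v2 (boolean): 2
  v3 (enum of 5 values): 5
  v4 (integer in [3..5]): 3
  v5 (boolean): 2
  v6 (enum of 5 values): 5
Product = 3 * 2 * 5 * 3 * 2 * 5 = 900

900


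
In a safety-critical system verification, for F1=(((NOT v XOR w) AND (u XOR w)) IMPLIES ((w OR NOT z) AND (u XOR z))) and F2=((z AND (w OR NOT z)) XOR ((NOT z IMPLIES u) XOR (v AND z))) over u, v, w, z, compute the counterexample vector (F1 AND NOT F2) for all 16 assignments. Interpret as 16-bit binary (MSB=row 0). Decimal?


F1 = (((NOT v XOR w) AND (u XOR w)) IMPLIES ((w OR NOT z) AND (u XOR z)))
F2 = ((z AND (w OR NOT z)) XOR ((NOT z IMPLIES u) XOR (v AND z)))
Counterexample to F1=>F2 is where F1=1 and F2=0.
Evaluate each row (bits = u,v,w,z, MSB first):
  row 0 [0000]: F1=1 F2=0 -> F1&~F2 -> 1
  row 1 [0001]: F1=1 F2=1 -> F1&~F2 -> 0
  row 2 [0010]: F1=1 F2=0 -> F1&~F2 -> 1
  row 3 [0011]: F1=1 F2=0 -> F1&~F2 -> 1
  row 4 [0100]: F1=1 F2=0 -> F1&~F2 -> 1
  row 5 [0101]: F1=1 F2=0 -> F1&~F2 -> 1
  row 6 [0110]: F1=0 F2=0 -> F1&~F2 -> 0
  row 7 [0111]: F1=1 F2=1 -> F1&~F2 -> 0
  row 8 [1000]: F1=1 F2=1 -> F1&~F2 -> 0
  row 9 [1001]: F1=0 F2=1 -> F1&~F2 -> 0
  row 10 [1010]: F1=1 F2=1 -> F1&~F2 -> 0
  row 11 [1011]: F1=1 F2=0 -> F1&~F2 -> 1
  row 12 [1100]: F1=1 F2=1 -> F1&~F2 -> 0
  row 13 [1101]: F1=1 F2=0 -> F1&~F2 -> 1
  row 14 [1110]: F1=1 F2=1 -> F1&~F2 -> 0
  row 15 [1111]: F1=1 F2=1 -> F1&~F2 -> 0
Full result column, 4 rows per line (u,v fixed per line; w,z runs 00..11 left to right):
  rows 0-3 [u,v=00]: 1011  = hex B
  rows 4-7 [u,v=01]: 1100  = hex C
  rows 8-11 [u,v=10]: 0001  = hex 1
  rows 12-15 [u,v=11]: 0100  = hex 4
Counterexample vector (row 0 .. row 15) = 1011110000010100
Output column grouped in 4s = 1011 1100 0001 0100 = 0xBC14
Convert to decimal digit by digit (value = value*16 + digit):
  B -> 11
  11*16 + 12 (C) = 188
  188*16 + 1 = 3009
  3009*16 + 4 = 48148
Decimal = 48148

48148


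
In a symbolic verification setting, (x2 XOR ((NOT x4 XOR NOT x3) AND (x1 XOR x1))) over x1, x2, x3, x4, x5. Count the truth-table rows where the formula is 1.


Formula: (x2 XOR ((NOT x4 XOR NOT x3) AND (x1 XOR x1))) over 5 vars (32 rows)
Evaluate each row (x1, x2, x3, x4, x5 as bits, MSB first):
  row 0 [00000]: (0 XOR ((NOT 0 XOR NOT 0) AND (0 XOR 0))) -> 0
  row 1 [00001]: (0 XOR ((NOT 0 XOR NOT 0) AND (0 XOR 0))) -> 0
  row 2 [00010]: (0 XOR ((NOT 1 XOR NOT 0) AND (0 XOR 0))) -> 0
  row 3 [00011]: (0 XOR ((NOT 1 XOR NOT 0) AND (0 XOR 0))) -> 0
  row 4 [00100]: (0 XOR ((NOT 0 XOR NOT 1) AND (0 XOR 0))) -> 0
  row 5 [00101]: (0 XOR ((NOT 0 XOR NOT 1) AND (0 XOR 0))) -> 0
  row 6 [00110]: (0 XOR ((NOT 1 XOR NOT 1) AND (0 XOR 0))) -> 0
  row 7 [00111]: (0 XOR ((NOT 1 XOR NOT 1) AND (0 XOR 0))) -> 0
  row 8 [01000]: (1 XOR ((NOT 0 XOR NOT 0) AND (0 XOR 0))) -> 1
  row 9 [01001]: (1 XOR ((NOT 0 XOR NOT 0) AND (0 XOR 0))) -> 1
  row 10 [01010]: (1 XOR ((NOT 1 XOR NOT 0) AND (0 XOR 0))) -> 1
  row 11 [01011]: (1 XOR ((NOT 1 XOR NOT 0) AND (0 XOR 0))) -> 1
  row 12 [01100]: (1 XOR ((NOT 0 XOR NOT 1) AND (0 XOR 0))) -> 1
  row 13 [01101]: (1 XOR ((NOT 0 XOR NOT 1) AND (0 XOR 0))) -> 1
  row 14 [01110]: (1 XOR ((NOT 1 XOR NOT 1) AND (0 XOR 0))) -> 1
  row 15 [01111]: (1 XOR ((NOT 1 XOR NOT 1) AND (0 XOR 0))) -> 1
  row 16 [10000]: (0 XOR ((NOT 0 XOR NOT 0) AND (1 XOR 1))) -> 0
  row 17 [10001]: (0 XOR ((NOT 0 XOR NOT 0) AND (1 XOR 1))) -> 0
  row 18 [10010]: (0 XOR ((NOT 1 XOR NOT 0) AND (1 XOR 1))) -> 0
  row 19 [10011]: (0 XOR ((NOT 1 XOR NOT 0) AND (1 XOR 1))) -> 0
  row 20 [10100]: (0 XOR ((NOT 0 XOR NOT 1) AND (1 XOR 1))) -> 0
  row 21 [10101]: (0 XOR ((NOT 0 XOR NOT 1) AND (1 XOR 1))) -> 0
  row 22 [10110]: (0 XOR ((NOT 1 XOR NOT 1) AND (1 XOR 1))) -> 0
  row 23 [10111]: (0 XOR ((NOT 1 XOR NOT 1) AND (1 XOR 1))) -> 0
  row 24 [11000]: (1 XOR ((NOT 0 XOR NOT 0) AND (1 XOR 1))) -> 1
  row 25 [11001]: (1 XOR ((NOT 0 XOR NOT 0) AND (1 XOR 1))) -> 1
  row 26 [11010]: (1 XOR ((NOT 1 XOR NOT 0) AND (1 XOR 1))) -> 1
  row 27 [11011]: (1 XOR ((NOT 1 XOR NOT 0) AND (1 XOR 1))) -> 1
  row 28 [11100]: (1 XOR ((NOT 0 XOR NOT 1) AND (1 XOR 1))) -> 1
  row 29 [11101]: (1 XOR ((NOT 0 XOR NOT 1) AND (1 XOR 1))) -> 1
  row 30 [11110]: (1 XOR ((NOT 1 XOR NOT 1) AND (1 XOR 1))) -> 1
  row 31 [11111]: (1 XOR ((NOT 1 XOR NOT 1) AND (1 XOR 1))) -> 1
Full result column, 8 rows per line (x1,x2 fixed per line; x3,x4,x5 runs 000..111 left to right):
  rows 0-7 [x1,x2=00]: 00000000  (ones: 0)
  rows 8-15 [x1,x2=01]: 11111111  (ones: 8)
  rows 16-23 [x1,x2=10]: 00000000  (ones: 0)
  rows 24-31 [x1,x2=11]: 11111111  (ones: 8)
Count of 1-rows = 0+8+0+8 = 16

16


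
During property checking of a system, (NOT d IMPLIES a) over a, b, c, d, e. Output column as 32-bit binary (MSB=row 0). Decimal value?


Formula: (NOT d IMPLIES a) over a, b, c, d, e (32 rows)
Evaluate each row (bits = a,b,c,d,e, MSB first):
  row 0 [00000]: (NOT 0 IMPLIES 0) -> 0
  row 1 [00001]: (NOT 0 IMPLIES 0) -> 0
  row 2 [00010]: (NOT 1 IMPLIES 0) -> 1
  row 3 [00011]: (NOT 1 IMPLIES 0) -> 1
  row 4 [00100]: (NOT 0 IMPLIES 0) -> 0
  row 5 [00101]: (NOT 0 IMPLIES 0) -> 0
  row 6 [00110]: (NOT 1 IMPLIES 0) -> 1
  row 7 [00111]: (NOT 1 IMPLIES 0) -> 1
  row 8 [01000]: (NOT 0 IMPLIES 0) -> 0
  row 9 [01001]: (NOT 0 IMPLIES 0) -> 0
  row 10 [01010]: (NOT 1 IMPLIES 0) -> 1
  row 11 [01011]: (NOT 1 IMPLIES 0) -> 1
  row 12 [01100]: (NOT 0 IMPLIES 0) -> 0
  row 13 [01101]: (NOT 0 IMPLIES 0) -> 0
  row 14 [01110]: (NOT 1 IMPLIES 0) -> 1
  row 15 [01111]: (NOT 1 IMPLIES 0) -> 1
  row 16 [10000]: (NOT 0 IMPLIES 1) -> 1
  row 17 [10001]: (NOT 0 IMPLIES 1) -> 1
  row 18 [10010]: (NOT 1 IMPLIES 1) -> 1
  row 19 [10011]: (NOT 1 IMPLIES 1) -> 1
  row 20 [10100]: (NOT 0 IMPLIES 1) -> 1
  row 21 [10101]: (NOT 0 IMPLIES 1) -> 1
  row 22 [10110]: (NOT 1 IMPLIES 1) -> 1
  row 23 [10111]: (NOT 1 IMPLIES 1) -> 1
  row 24 [11000]: (NOT 0 IMPLIES 1) -> 1
  row 25 [11001]: (NOT 0 IMPLIES 1) -> 1
  row 26 [11010]: (NOT 1 IMPLIES 1) -> 1
  row 27 [11011]: (NOT 1 IMPLIES 1) -> 1
  row 28 [11100]: (NOT 0 IMPLIES 1) -> 1
  row 29 [11101]: (NOT 0 IMPLIES 1) -> 1
  row 30 [11110]: (NOT 1 IMPLIES 1) -> 1
  row 31 [11111]: (NOT 1 IMPLIES 1) -> 1
Full result column, 4 rows per line (a,b,c fixed per line; d,e runs 00..11 left to right):
  rows 0-3 [a,b,c=000]: 0011  = hex 3
  rows 4-7 [a,b,c=001]: 0011  = hex 3
  rows 8-11 [a,b,c=010]: 0011  = hex 3
  rows 12-15 [a,b,c=011]: 0011  = hex 3
  rows 16-19 [a,b,c=100]: 1111  = hex F
  rows 20-23 [a,b,c=101]: 1111  = hex F
  rows 24-27 [a,b,c=110]: 1111  = hex F
  rows 28-31 [a,b,c=111]: 1111  = hex F
Output column (row 0 .. row 31) = 00110011001100111111111111111111
Output column grouped in 4s = 0011 0011 0011 0011 1111 1111 1111 1111 = 0x3333FFFF
Convert to decimal digit by digit (value = value*16 + digit):
  3 -> 3
  3*16 + 3 = 51
  51*16 + 3 = 819
  819*16 + 3 = 13107
  13107*16 + 15 (F) = 209727
  209727*16 + 15 (F) = 3355647
  3355647*16 + 15 (F) = 53690367
  53690367*16 + 15 (F) = 859045887
Decimal = 859045887

859045887


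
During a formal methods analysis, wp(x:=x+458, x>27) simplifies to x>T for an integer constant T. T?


Formula: wp(x:=E, P) = P[E/x] (substitute E for x in postcondition)
Step 1: Postcondition: x>27
Step 2: Substitute x+458 for x: x+458>27
Step 3: Solve for x: x > 27-458 = -431

-431


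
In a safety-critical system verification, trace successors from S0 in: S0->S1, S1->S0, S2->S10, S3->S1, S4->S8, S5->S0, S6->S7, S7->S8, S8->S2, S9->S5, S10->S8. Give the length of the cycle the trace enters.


Trace from S0 until a state repeats:
  S0 -> S1 -> S0
S0 first seen at step 0, revisited at step 2.
Cycle length = 2 - 0 = 2

2


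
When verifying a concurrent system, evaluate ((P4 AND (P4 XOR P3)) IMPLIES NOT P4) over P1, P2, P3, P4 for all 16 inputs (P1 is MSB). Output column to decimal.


Formula: ((P4 AND (P4 XOR P3)) IMPLIES NOT P4) over P1, P2, P3, P4 (16 rows)
Evaluate each row (bits = P1,P2,P3,P4, MSB first):
  row 0 [0000]: ((0 AND (0 XOR 0)) IMPLIES NOT 0) -> 1
  row 1 [0001]: ((1 AND (1 XOR 0)) IMPLIES NOT 1) -> 0
  row 2 [0010]: ((0 AND (0 XOR 1)) IMPLIES NOT 0) -> 1
  row 3 [0011]: ((1 AND (1 XOR 1)) IMPLIES NOT 1) -> 1
  row 4 [0100]: ((0 AND (0 XOR 0)) IMPLIES NOT 0) -> 1
  row 5 [0101]: ((1 AND (1 XOR 0)) IMPLIES NOT 1) -> 0
  row 6 [0110]: ((0 AND (0 XOR 1)) IMPLIES NOT 0) -> 1
  row 7 [0111]: ((1 AND (1 XOR 1)) IMPLIES NOT 1) -> 1
  row 8 [1000]: ((0 AND (0 XOR 0)) IMPLIES NOT 0) -> 1
  row 9 [1001]: ((1 AND (1 XOR 0)) IMPLIES NOT 1) -> 0
  row 10 [1010]: ((0 AND (0 XOR 1)) IMPLIES NOT 0) -> 1
  row 11 [1011]: ((1 AND (1 XOR 1)) IMPLIES NOT 1) -> 1
  row 12 [1100]: ((0 AND (0 XOR 0)) IMPLIES NOT 0) -> 1
  row 13 [1101]: ((1 AND (1 XOR 0)) IMPLIES NOT 1) -> 0
  row 14 [1110]: ((0 AND (0 XOR 1)) IMPLIES NOT 0) -> 1
  row 15 [1111]: ((1 AND (1 XOR 1)) IMPLIES NOT 1) -> 1
Full result column, 4 rows per line (P1,P2 fixed per line; P3,P4 runs 00..11 left to right):
  rows 0-3 [P1,P2=00]: 1011  = hex B
  rows 4-7 [P1,P2=01]: 1011  = hex B
  rows 8-11 [P1,P2=10]: 1011  = hex B
  rows 12-15 [P1,P2=11]: 1011  = hex B
Output column (row 0 .. row 15) = 1011101110111011
Output column grouped in 4s = 1011 1011 1011 1011 = 0xBBBB
Convert to decimal digit by digit (value = value*16 + digit):
  B -> 11
  11*16 + 11 (B) = 187
  187*16 + 11 (B) = 3003
  3003*16 + 11 (B) = 48059
Decimal = 48059

48059


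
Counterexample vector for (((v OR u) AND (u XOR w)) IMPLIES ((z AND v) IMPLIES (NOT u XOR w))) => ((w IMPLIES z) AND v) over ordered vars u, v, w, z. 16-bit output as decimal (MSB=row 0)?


F1 = (((v OR u) AND (u XOR w)) IMPLIES ((z AND v) IMPLIES (NOT u XOR w)))
F2 = ((w IMPLIES z) AND v)
Counterexample to F1=>F2 is where F1=1 and F2=0.
Evaluate each row (bits = u,v,w,z, MSB first):
  row 0 [0000]: F1=1 F2=0 -> F1&~F2 -> 1
  row 1 [0001]: F1=1 F2=0 -> F1&~F2 -> 1
  row 2 [0010]: F1=1 F2=0 -> F1&~F2 -> 1
  row 3 [0011]: F1=1 F2=0 -> F1&~F2 -> 1
  row 4 [0100]: F1=1 F2=1 -> F1&~F2 -> 0
  row 5 [0101]: F1=1 F2=1 -> F1&~F2 -> 0
  row 6 [0110]: F1=1 F2=0 -> F1&~F2 -> 1
  row 7 [0111]: F1=0 F2=1 -> F1&~F2 -> 0
  row 8 [1000]: F1=1 F2=0 -> F1&~F2 -> 1
  row 9 [1001]: F1=1 F2=0 -> F1&~F2 -> 1
  row 10 [1010]: F1=1 F2=0 -> F1&~F2 -> 1
  row 11 [1011]: F1=1 F2=0 -> F1&~F2 -> 1
  row 12 [1100]: F1=1 F2=1 -> F1&~F2 -> 0
  row 13 [1101]: F1=0 F2=1 -> F1&~F2 -> 0
  row 14 [1110]: F1=1 F2=0 -> F1&~F2 -> 1
  row 15 [1111]: F1=1 F2=1 -> F1&~F2 -> 0
Full result column, 4 rows per line (u,v fixed per line; w,z runs 00..11 left to right):
  rows 0-3 [u,v=00]: 1111  = hex F
  rows 4-7 [u,v=01]: 0010  = hex 2
  rows 8-11 [u,v=10]: 1111  = hex F
  rows 12-15 [u,v=11]: 0010  = hex 2
Counterexample vector (row 0 .. row 15) = 1111001011110010
Output column grouped in 4s = 1111 0010 1111 0010 = 0xF2F2
Convert to decimal digit by digit (value = value*16 + digit):
  F -> 15
  15*16 + 2 = 242
  242*16 + 15 (F) = 3887
  3887*16 + 2 = 62194
Decimal = 62194

62194


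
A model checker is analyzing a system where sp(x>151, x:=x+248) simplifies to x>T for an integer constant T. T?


Formula: sp(P, x:=E) = exists old_x. (x = E[old_x/x]) AND P[old_x/x] (old_x is the value of x before the assignment; eliminate old_x by solving x = E[old_x/x] for old_x)
Step 1: Precondition P: x>151, i.e. old_x > 151
Step 2: Assignment gives x = old_x + 248, so old_x = x - 248
Step 3: Substitute into P: x - 248 > 151
Step 4: Simplify: x > 151+248 = 399

399


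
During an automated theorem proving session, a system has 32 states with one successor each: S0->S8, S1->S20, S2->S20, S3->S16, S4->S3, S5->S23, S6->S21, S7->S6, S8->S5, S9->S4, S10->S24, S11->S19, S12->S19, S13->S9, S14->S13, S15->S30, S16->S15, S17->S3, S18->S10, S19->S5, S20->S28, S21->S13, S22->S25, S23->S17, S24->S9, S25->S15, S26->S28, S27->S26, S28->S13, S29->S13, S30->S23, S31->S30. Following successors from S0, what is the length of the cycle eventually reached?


Trace from S0 until a state repeats:
  S0 -> S8 -> S5 -> S23 -> S17 -> S3 -> S16 -> S15 -> S30 -> S23
S23 first seen at step 3, revisited at step 9.
Cycle length = 9 - 3 = 6

6


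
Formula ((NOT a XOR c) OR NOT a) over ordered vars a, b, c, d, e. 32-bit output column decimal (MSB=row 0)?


Formula: ((NOT a XOR c) OR NOT a) over a, b, c, d, e (32 rows)
Evaluate each row (bits = a,b,c,d,e, MSB first):
  row 0 [00000]: ((NOT 0 XOR 0) OR NOT 0) -> 1
  row 1 [00001]: ((NOT 0 XOR 0) OR NOT 0) -> 1
  row 2 [00010]: ((NOT 0 XOR 0) OR NOT 0) -> 1
  row 3 [00011]: ((NOT 0 XOR 0) OR NOT 0) -> 1
  row 4 [00100]: ((NOT 0 XOR 1) OR NOT 0) -> 1
  row 5 [00101]: ((NOT 0 XOR 1) OR NOT 0) -> 1
  row 6 [00110]: ((NOT 0 XOR 1) OR NOT 0) -> 1
  row 7 [00111]: ((NOT 0 XOR 1) OR NOT 0) -> 1
  row 8 [01000]: ((NOT 0 XOR 0) OR NOT 0) -> 1
  row 9 [01001]: ((NOT 0 XOR 0) OR NOT 0) -> 1
  row 10 [01010]: ((NOT 0 XOR 0) OR NOT 0) -> 1
  row 11 [01011]: ((NOT 0 XOR 0) OR NOT 0) -> 1
  row 12 [01100]: ((NOT 0 XOR 1) OR NOT 0) -> 1
  row 13 [01101]: ((NOT 0 XOR 1) OR NOT 0) -> 1
  row 14 [01110]: ((NOT 0 XOR 1) OR NOT 0) -> 1
  row 15 [01111]: ((NOT 0 XOR 1) OR NOT 0) -> 1
  row 16 [10000]: ((NOT 1 XOR 0) OR NOT 1) -> 0
  row 17 [10001]: ((NOT 1 XOR 0) OR NOT 1) -> 0
  row 18 [10010]: ((NOT 1 XOR 0) OR NOT 1) -> 0
  row 19 [10011]: ((NOT 1 XOR 0) OR NOT 1) -> 0
  row 20 [10100]: ((NOT 1 XOR 1) OR NOT 1) -> 1
  row 21 [10101]: ((NOT 1 XOR 1) OR NOT 1) -> 1
  row 22 [10110]: ((NOT 1 XOR 1) OR NOT 1) -> 1
  row 23 [10111]: ((NOT 1 XOR 1) OR NOT 1) -> 1
  row 24 [11000]: ((NOT 1 XOR 0) OR NOT 1) -> 0
  row 25 [11001]: ((NOT 1 XOR 0) OR NOT 1) -> 0
  row 26 [11010]: ((NOT 1 XOR 0) OR NOT 1) -> 0
  row 27 [11011]: ((NOT 1 XOR 0) OR NOT 1) -> 0
  row 28 [11100]: ((NOT 1 XOR 1) OR NOT 1) -> 1
  row 29 [11101]: ((NOT 1 XOR 1) OR NOT 1) -> 1
  row 30 [11110]: ((NOT 1 XOR 1) OR NOT 1) -> 1
  row 31 [11111]: ((NOT 1 XOR 1) OR NOT 1) -> 1
Full result column, 4 rows per line (a,b,c fixed per line; d,e runs 00..11 left to right):
  rows 0-3 [a,b,c=000]: 1111  = hex F
  rows 4-7 [a,b,c=001]: 1111  = hex F
  rows 8-11 [a,b,c=010]: 1111  = hex F
  rows 12-15 [a,b,c=011]: 1111  = hex F
  rows 16-19 [a,b,c=100]: 0000  = hex 0
  rows 20-23 [a,b,c=101]: 1111  = hex F
  rows 24-27 [a,b,c=110]: 0000  = hex 0
  rows 28-31 [a,b,c=111]: 1111  = hex F
Output column (row 0 .. row 31) = 11111111111111110000111100001111
Output column grouped in 4s = 1111 1111 1111 1111 0000 1111 0000 1111 = 0xFFFF0F0F
Convert to decimal digit by digit (value = value*16 + digit):
  F -> 15
  15*16 + 15 (F) = 255
  255*16 + 15 (F) = 4095
  4095*16 + 15 (F) = 65535
  65535*16 + 0 = 1048560
  1048560*16 + 15 (F) = 16776975
  16776975*16 + 0 = 268431600
  268431600*16 + 15 (F) = 4294905615
Decimal = 4294905615

4294905615


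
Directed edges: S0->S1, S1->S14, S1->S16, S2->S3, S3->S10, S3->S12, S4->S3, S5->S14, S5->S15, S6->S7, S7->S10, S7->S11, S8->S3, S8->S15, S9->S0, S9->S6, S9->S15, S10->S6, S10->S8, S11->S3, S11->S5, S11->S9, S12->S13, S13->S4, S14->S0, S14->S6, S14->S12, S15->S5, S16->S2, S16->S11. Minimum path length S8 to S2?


BFS layer-by-layer from S8:
  dist 0: {S8}
  dist 1: {S3, S15}
  dist 2: {S5, S10, S12}
  dist 3: {S6, S13, S14}
  dist 4: {S0, S4, S7}
  dist 5: {S1, S11}
  dist 6: {S9, S16}
  dist 7: {S2}
  -> S2 reached at distance 7
Shortest path length = 7

7


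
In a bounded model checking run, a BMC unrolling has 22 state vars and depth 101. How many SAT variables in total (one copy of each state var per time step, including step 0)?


BMC unrolls to depth k, creating one copy of each state var for steps 0..k.
Step count = 101 + 1 = 102 (steps 0 through 101)
Vars per step = 22
Total = 22 * 102 = 2244

2244


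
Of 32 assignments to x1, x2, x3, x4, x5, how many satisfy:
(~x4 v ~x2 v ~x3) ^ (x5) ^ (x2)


CNF with 3 clauses over 5 vars (32 assignments).
An assignment satisfies CNF iff every clause has >=1 true literal.
Check each row (bits = x1,x2,x3,x4,x5; clause T/F shown):
  row 0 [00000]: clauses=TFF -> 0
  row 1 [00001]: clauses=TTF -> 0
  row 2 [00010]: clauses=TFF -> 0
  row 3 [00011]: clauses=TTF -> 0
  row 4 [00100]: clauses=TFF -> 0
  row 5 [00101]: clauses=TTF -> 0
  row 6 [00110]: clauses=TFF -> 0
  row 7 [00111]: clauses=TTF -> 0
  row 8 [01000]: clauses=TFT -> 0
  row 9 [01001]: clauses=TTT -> 1
  row 10 [01010]: clauses=TFT -> 0
  row 11 [01011]: clauses=TTT -> 1
  row 12 [01100]: clauses=TFT -> 0
  row 13 [01101]: clauses=TTT -> 1
  row 14 [01110]: clauses=FFT -> 0
  row 15 [01111]: clauses=FTT -> 0
  row 16 [10000]: clauses=TFF -> 0
  row 17 [10001]: clauses=TTF -> 0
  row 18 [10010]: clauses=TFF -> 0
  row 19 [10011]: clauses=TTF -> 0
  row 20 [10100]: clauses=TFF -> 0
  row 21 [10101]: clauses=TTF -> 0
  row 22 [10110]: clauses=TFF -> 0
  row 23 [10111]: clauses=TTF -> 0
  row 24 [11000]: clauses=TFT -> 0
  row 25 [11001]: clauses=TTT -> 1
  row 26 [11010]: clauses=TFT -> 0
  row 27 [11011]: clauses=TTT -> 1
  row 28 [11100]: clauses=TFT -> 0
  row 29 [11101]: clauses=TTT -> 1
  row 30 [11110]: clauses=FFT -> 0
  row 31 [11111]: clauses=FTT -> 0
Full result column, 8 rows per line (x1,x2 fixed per line; x3,x4,x5 runs 000..111 left to right):
  rows 0-7 [x1,x2=00]: 00000000  (ones: 0)
  rows 8-15 [x1,x2=01]: 01010100  (ones: 3)
  rows 16-23 [x1,x2=10]: 00000000  (ones: 0)
  rows 24-31 [x1,x2=11]: 01010100  (ones: 3)
Satisfying assignments = 0+3+0+3 = 6

6


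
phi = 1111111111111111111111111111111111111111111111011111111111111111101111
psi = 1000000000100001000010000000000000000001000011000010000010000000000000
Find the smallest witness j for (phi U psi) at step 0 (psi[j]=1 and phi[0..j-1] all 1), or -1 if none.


(phi U psi) at 0: need smallest j with psi[j]=1 and phi[i]=1 for all i in [0,j).
Scan from step 0:
  step 0: psi=1 and phi held for [0,0) -> witness found
Witness step = 0

0


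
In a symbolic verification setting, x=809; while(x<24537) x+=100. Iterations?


Step 1: x goes from 809 toward 24537 by 100; the body runs while x<24537, so iterations = ceil((bound-start)/step)
Step 2: Distance=23728
Step 3: ceil(23728/100)=238

238


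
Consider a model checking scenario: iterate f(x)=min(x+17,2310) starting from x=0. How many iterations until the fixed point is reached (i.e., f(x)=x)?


Step 1: x=0, cap=2310, increment=17
Step 2: x grows by 17 each step until capped at 2310; fixed point is x=2310
Step 3: iterations = ceil(2310/17) = 136

136


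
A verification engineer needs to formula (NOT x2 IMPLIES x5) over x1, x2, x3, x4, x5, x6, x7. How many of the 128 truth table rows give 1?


Formula: (NOT x2 IMPLIES x5) over 7 vars (128 rows)
Evaluate each row (x1, x2, x3, x4, x5, x6, x7 as bits, MSB first):
  row 0 [0000000]: (NOT 0 IMPLIES 0) -> 0
  row 1 [0000001]: (NOT 0 IMPLIES 0) -> 0
  row 2 [0000010]: (NOT 0 IMPLIES 0) -> 0
  row 3 [0000011]: (NOT 0 IMPLIES 0) -> 0
  row 4 [0000100]: (NOT 0 IMPLIES 1) -> 1
  (every remaining row is evaluated the same way; all 128 results are listed next)
Full result column, 8 rows per line (x1,x2,x3,x4 fixed per line; x5,x6,x7 runs 000..111 left to right):
  rows 0-7 [x1,x2,x3,x4=0000]: 00001111  (ones: 4)
  rows 8-15 [x1,x2,x3,x4=0001]: 00001111  (ones: 4)
  rows 16-23 [x1,x2,x3,x4=0010]: 00001111  (ones: 4)
  rows 24-31 [x1,x2,x3,x4=0011]: 00001111  (ones: 4)
  rows 32-39 [x1,x2,x3,x4=0100]: 11111111  (ones: 8)
  rows 40-47 [x1,x2,x3,x4=0101]: 11111111  (ones: 8)
  rows 48-55 [x1,x2,x3,x4=0110]: 11111111  (ones: 8)
  rows 56-63 [x1,x2,x3,x4=0111]: 11111111  (ones: 8)
  rows 64-71 [x1,x2,x3,x4=1000]: 00001111  (ones: 4)
  rows 72-79 [x1,x2,x3,x4=1001]: 00001111  (ones: 4)
  rows 80-87 [x1,x2,x3,x4=1010]: 00001111  (ones: 4)
  rows 88-95 [x1,x2,x3,x4=1011]: 00001111  (ones: 4)
  rows 96-103 [x1,x2,x3,x4=1100]: 11111111  (ones: 8)
  rows 104-111 [x1,x2,x3,x4=1101]: 11111111  (ones: 8)
  rows 112-119 [x1,x2,x3,x4=1110]: 11111111  (ones: 8)
  rows 120-127 [x1,x2,x3,x4=1111]: 11111111  (ones: 8)
Count of 1-rows = 4+4+4+4+8+8+8+8+4+4+4+4+8+8+8+8 = 96

96


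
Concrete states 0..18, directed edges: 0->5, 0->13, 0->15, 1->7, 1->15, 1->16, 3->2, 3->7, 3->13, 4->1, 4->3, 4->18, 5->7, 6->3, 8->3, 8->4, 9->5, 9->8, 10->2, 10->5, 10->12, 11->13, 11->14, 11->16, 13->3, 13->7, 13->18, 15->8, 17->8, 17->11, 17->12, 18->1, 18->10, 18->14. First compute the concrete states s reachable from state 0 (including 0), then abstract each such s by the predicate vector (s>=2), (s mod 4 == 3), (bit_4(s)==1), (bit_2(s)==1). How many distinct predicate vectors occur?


BFS from 0:
Concrete reachable: {0, 1, 2, 3, 4, 5, 7, 8, 10, 12, 13, 14, 15, 16, 18}
Abstract via predicates (s>=2), (s mod 4 == 3), (bit_4(s)==1), (bit_2(s)==1):
  (0,0,0,0) <- {0, 1}
  (1,0,0,0) <- {2, 8, 10}
  (1,0,0,1) <- {4, 5, 12, 13, 14}
  (1,0,1,0) <- {16, 18}
  (1,1,0,0) <- {3}
  (1,1,0,1) <- {7, 15}
Distinct abstract states = 6

6


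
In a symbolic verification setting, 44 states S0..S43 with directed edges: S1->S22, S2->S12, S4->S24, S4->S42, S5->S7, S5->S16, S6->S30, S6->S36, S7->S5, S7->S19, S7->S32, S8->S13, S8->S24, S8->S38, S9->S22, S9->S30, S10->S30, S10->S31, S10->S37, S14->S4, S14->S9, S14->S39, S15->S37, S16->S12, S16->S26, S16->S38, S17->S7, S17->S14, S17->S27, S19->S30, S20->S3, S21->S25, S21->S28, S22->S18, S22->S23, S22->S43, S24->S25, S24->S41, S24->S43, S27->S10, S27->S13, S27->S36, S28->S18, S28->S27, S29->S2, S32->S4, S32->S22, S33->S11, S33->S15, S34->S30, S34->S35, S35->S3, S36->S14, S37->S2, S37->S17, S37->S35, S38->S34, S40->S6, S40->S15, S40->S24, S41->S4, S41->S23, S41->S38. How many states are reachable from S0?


BFS from S0:
  layer 0: {S0}
Reachable set: {S0}
Count = 1

1


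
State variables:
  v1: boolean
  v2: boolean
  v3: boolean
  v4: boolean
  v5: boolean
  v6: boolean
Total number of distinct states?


State space = product of domain sizes of all variables.
Domain sizes:
  v1 (boolean): 2
  v2 (boolean): 2
  v3 (boolean): 2
  v4 (boolean): 2
  v5 (boolean): 2
  v6 (boolean): 2
Product = 2 * 2 * 2 * 2 * 2 * 2 = 64

64


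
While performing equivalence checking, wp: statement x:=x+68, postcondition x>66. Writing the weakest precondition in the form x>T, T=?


Formula: wp(x:=E, P) = P[E/x] (substitute E for x in postcondition)
Step 1: Postcondition: x>66
Step 2: Substitute x+68 for x: x+68>66
Step 3: Solve for x: x > 66-68 = -2

-2


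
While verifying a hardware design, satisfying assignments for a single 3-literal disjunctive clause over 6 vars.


Step 1: Total=2^6=64
Step 2: Unsat when all 3 false: 2^3=8
Step 3: Sat=64-8=56

56


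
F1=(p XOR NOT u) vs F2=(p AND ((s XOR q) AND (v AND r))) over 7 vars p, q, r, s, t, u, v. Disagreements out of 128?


F1 = (p XOR NOT u)
F2 = (p AND ((s XOR q) AND (v AND r)))
Evaluate both on each of 128 rows (bits = p,q,r,s,t,u,v):
  row 0 [0000000]: F1=1 F2=0 (differ) -> 1
  row 1 [0000001]: F1=1 F2=0 (differ) -> 1
  row 2 [0000010]: F1=0 F2=0 -> 0
  row 3 [0000011]: F1=0 F2=0 -> 0
  row 4 [0000100]: F1=1 F2=0 (differ) -> 1
  (every remaining row is evaluated the same way; all 128 results are listed next)
Full result column, 8 rows per line (p,q,r,s fixed per line; t,u,v runs 000..111 left to right):
  rows 0-7 [p,q,r,s=0000]: 11001100  (ones: 4)
  rows 8-15 [p,q,r,s=0001]: 11001100  (ones: 4)
  rows 16-23 [p,q,r,s=0010]: 11001100  (ones: 4)
  rows 24-31 [p,q,r,s=0011]: 11001100  (ones: 4)
  rows 32-39 [p,q,r,s=0100]: 11001100  (ones: 4)
  rows 40-47 [p,q,r,s=0101]: 11001100  (ones: 4)
  rows 48-55 [p,q,r,s=0110]: 11001100  (ones: 4)
  rows 56-63 [p,q,r,s=0111]: 11001100  (ones: 4)
  rows 64-71 [p,q,r,s=1000]: 00110011  (ones: 4)
  rows 72-79 [p,q,r,s=1001]: 00110011  (ones: 4)
  rows 80-87 [p,q,r,s=1010]: 00110011  (ones: 4)
  rows 88-95 [p,q,r,s=1011]: 01100110  (ones: 4)
  rows 96-103 [p,q,r,s=1100]: 00110011  (ones: 4)
  rows 104-111 [p,q,r,s=1101]: 00110011  (ones: 4)
  rows 112-119 [p,q,r,s=1110]: 01100110  (ones: 4)
  rows 120-127 [p,q,r,s=1111]: 00110011  (ones: 4)
Disagreements = 4+4+4+4+4+4+4+4+4+4+4+4+4+4+4+4 = 64

64


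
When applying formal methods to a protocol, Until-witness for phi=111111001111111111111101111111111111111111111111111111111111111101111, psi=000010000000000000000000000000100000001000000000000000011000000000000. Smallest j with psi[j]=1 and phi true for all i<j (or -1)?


(phi U psi) at 0: need smallest j with psi[j]=1 and phi[i]=1 for all i in [0,j).
Scan from step 0:
  step 0: phi=1, psi=0 -> continue
  step 1: phi=1, psi=0 -> continue
  step 2: phi=1, psi=0 -> continue
  step 3: phi=1, psi=0 -> continue
  step 4: psi=1 and phi held for [0,4) -> witness found
Witness step = 4

4


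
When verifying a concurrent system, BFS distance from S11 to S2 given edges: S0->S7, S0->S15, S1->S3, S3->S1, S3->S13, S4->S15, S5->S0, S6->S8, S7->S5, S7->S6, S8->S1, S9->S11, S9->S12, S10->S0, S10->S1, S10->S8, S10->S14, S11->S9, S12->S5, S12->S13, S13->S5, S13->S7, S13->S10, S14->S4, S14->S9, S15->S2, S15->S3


BFS layer-by-layer from S11:
  dist 0: {S11}
  dist 1: {S9}
  dist 2: {S12}
  dist 3: {S5, S13}
  dist 4: {S0, S7, S10}
  dist 5: {S1, S6, S8, S14, S15}
  dist 6: {S2, S3, S4}
  -> S2 reached at distance 6
Shortest path length = 6

6


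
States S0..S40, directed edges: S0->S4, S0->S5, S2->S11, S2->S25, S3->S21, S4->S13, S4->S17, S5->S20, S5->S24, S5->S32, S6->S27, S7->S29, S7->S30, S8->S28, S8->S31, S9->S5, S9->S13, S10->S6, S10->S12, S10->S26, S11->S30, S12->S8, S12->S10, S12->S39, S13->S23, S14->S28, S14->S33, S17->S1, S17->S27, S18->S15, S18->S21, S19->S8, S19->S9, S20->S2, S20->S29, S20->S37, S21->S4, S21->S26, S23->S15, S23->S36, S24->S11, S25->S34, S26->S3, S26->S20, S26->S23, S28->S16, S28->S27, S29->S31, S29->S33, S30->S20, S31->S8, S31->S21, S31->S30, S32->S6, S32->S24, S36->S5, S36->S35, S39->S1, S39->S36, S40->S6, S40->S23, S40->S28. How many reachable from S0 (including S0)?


BFS from S0:
  layer 0: {S0}
  layer 1: {S4, S5}
  layer 2: {S13, S17, S20, S24, S32}
  layer 3: {S1, S2, S6, S11, S23, S27, S29, S37}
  layer 4: {S15, S25, S30, S31, S33, S36}
  layer 5: {S8, S21, S34, S35}
  layer 6: {S26, S28}
  layer 7: {S3, S16}
Reachable set: {S0, S1, S2, S3, S4, S5, S6, S8, S11, S13, S15, S16, S17, S20, S21, S23, S24, S25, S26, S27, S28, S29, S30, S31, S32, S33, S34, S35, S36, S37}
Count = 30

30


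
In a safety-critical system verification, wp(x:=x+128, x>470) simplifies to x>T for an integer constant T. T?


Formula: wp(x:=E, P) = P[E/x] (substitute E for x in postcondition)
Step 1: Postcondition: x>470
Step 2: Substitute x+128 for x: x+128>470
Step 3: Solve for x: x > 470-128 = 342

342


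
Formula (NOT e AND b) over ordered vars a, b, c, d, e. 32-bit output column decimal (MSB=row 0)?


Formula: (NOT e AND b) over a, b, c, d, e (32 rows)
Evaluate each row (bits = a,b,c,d,e, MSB first):
  row 0 [00000]: (NOT 0 AND 0) -> 0
  row 1 [00001]: (NOT 1 AND 0) -> 0
  row 2 [00010]: (NOT 0 AND 0) -> 0
  row 3 [00011]: (NOT 1 AND 0) -> 0
  row 4 [00100]: (NOT 0 AND 0) -> 0
  row 5 [00101]: (NOT 1 AND 0) -> 0
  row 6 [00110]: (NOT 0 AND 0) -> 0
  row 7 [00111]: (NOT 1 AND 0) -> 0
  row 8 [01000]: (NOT 0 AND 1) -> 1
  row 9 [01001]: (NOT 1 AND 1) -> 0
  row 10 [01010]: (NOT 0 AND 1) -> 1
  row 11 [01011]: (NOT 1 AND 1) -> 0
  row 12 [01100]: (NOT 0 AND 1) -> 1
  row 13 [01101]: (NOT 1 AND 1) -> 0
  row 14 [01110]: (NOT 0 AND 1) -> 1
  row 15 [01111]: (NOT 1 AND 1) -> 0
  row 16 [10000]: (NOT 0 AND 0) -> 0
  row 17 [10001]: (NOT 1 AND 0) -> 0
  row 18 [10010]: (NOT 0 AND 0) -> 0
  row 19 [10011]: (NOT 1 AND 0) -> 0
  row 20 [10100]: (NOT 0 AND 0) -> 0
  row 21 [10101]: (NOT 1 AND 0) -> 0
  row 22 [10110]: (NOT 0 AND 0) -> 0
  row 23 [10111]: (NOT 1 AND 0) -> 0
  row 24 [11000]: (NOT 0 AND 1) -> 1
  row 25 [11001]: (NOT 1 AND 1) -> 0
  row 26 [11010]: (NOT 0 AND 1) -> 1
  row 27 [11011]: (NOT 1 AND 1) -> 0
  row 28 [11100]: (NOT 0 AND 1) -> 1
  row 29 [11101]: (NOT 1 AND 1) -> 0
  row 30 [11110]: (NOT 0 AND 1) -> 1
  row 31 [11111]: (NOT 1 AND 1) -> 0
Full result column, 4 rows per line (a,b,c fixed per line; d,e runs 00..11 left to right):
  rows 0-3 [a,b,c=000]: 0000  = hex 0
  rows 4-7 [a,b,c=001]: 0000  = hex 0
  rows 8-11 [a,b,c=010]: 1010  = hex A
  rows 12-15 [a,b,c=011]: 1010  = hex A
  rows 16-19 [a,b,c=100]: 0000  = hex 0
  rows 20-23 [a,b,c=101]: 0000  = hex 0
  rows 24-27 [a,b,c=110]: 1010  = hex A
  rows 28-31 [a,b,c=111]: 1010  = hex A
Output column (row 0 .. row 31) = 00000000101010100000000010101010
Output column grouped in 4s = 0000 0000 1010 1010 0000 0000 1010 1010 = 0x00AA00AA
Convert to decimal digit by digit (value = value*16 + digit):
  0 -> 0
  0*16 + 0 = 0
  0*16 + 10 (A) = 10
  10*16 + 10 (A) = 170
  170*16 + 0 = 2720
  2720*16 + 0 = 43520
  43520*16 + 10 (A) = 696330
  696330*16 + 10 (A) = 11141290
Decimal = 11141290

11141290


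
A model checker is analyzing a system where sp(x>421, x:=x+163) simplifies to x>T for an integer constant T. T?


Formula: sp(P, x:=E) = exists old_x. (x = E[old_x/x]) AND P[old_x/x] (old_x is the value of x before the assignment; eliminate old_x by solving x = E[old_x/x] for old_x)
Step 1: Precondition P: x>421, i.e. old_x > 421
Step 2: Assignment gives x = old_x + 163, so old_x = x - 163
Step 3: Substitute into P: x - 163 > 421
Step 4: Simplify: x > 421+163 = 584

584


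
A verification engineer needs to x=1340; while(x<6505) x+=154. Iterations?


Step 1: x goes from 1340 toward 6505 by 154; the body runs while x<6505, so iterations = ceil((bound-start)/step)
Step 2: Distance=5165
Step 3: ceil(5165/154)=34

34


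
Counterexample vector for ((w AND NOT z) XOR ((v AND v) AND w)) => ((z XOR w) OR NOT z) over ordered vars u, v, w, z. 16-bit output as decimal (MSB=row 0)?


F1 = ((w AND NOT z) XOR ((v AND v) AND w))
F2 = ((z XOR w) OR NOT z)
Counterexample to F1=>F2 is where F1=1 and F2=0.
Evaluate each row (bits = u,v,w,z, MSB first):
  row 0 [0000]: F1=0 F2=1 -> F1&~F2 -> 0
  row 1 [0001]: F1=0 F2=1 -> F1&~F2 -> 0
  row 2 [0010]: F1=1 F2=1 -> F1&~F2 -> 0
  row 3 [0011]: F1=0 F2=0 -> F1&~F2 -> 0
  row 4 [0100]: F1=0 F2=1 -> F1&~F2 -> 0
  row 5 [0101]: F1=0 F2=1 -> F1&~F2 -> 0
  row 6 [0110]: F1=0 F2=1 -> F1&~F2 -> 0
  row 7 [0111]: F1=1 F2=0 -> F1&~F2 -> 1
  row 8 [1000]: F1=0 F2=1 -> F1&~F2 -> 0
  row 9 [1001]: F1=0 F2=1 -> F1&~F2 -> 0
  row 10 [1010]: F1=1 F2=1 -> F1&~F2 -> 0
  row 11 [1011]: F1=0 F2=0 -> F1&~F2 -> 0
  row 12 [1100]: F1=0 F2=1 -> F1&~F2 -> 0
  row 13 [1101]: F1=0 F2=1 -> F1&~F2 -> 0
  row 14 [1110]: F1=0 F2=1 -> F1&~F2 -> 0
  row 15 [1111]: F1=1 F2=0 -> F1&~F2 -> 1
Full result column, 4 rows per line (u,v fixed per line; w,z runs 00..11 left to right):
  rows 0-3 [u,v=00]: 0000  = hex 0
  rows 4-7 [u,v=01]: 0001  = hex 1
  rows 8-11 [u,v=10]: 0000  = hex 0
  rows 12-15 [u,v=11]: 0001  = hex 1
Counterexample vector (row 0 .. row 15) = 0000000100000001
Output column grouped in 4s = 0000 0001 0000 0001 = 0x0101
Convert to decimal digit by digit (value = value*16 + digit):
  0 -> 0
  0*16 + 1 = 1
  1*16 + 0 = 16
  16*16 + 1 = 257
Decimal = 257

257


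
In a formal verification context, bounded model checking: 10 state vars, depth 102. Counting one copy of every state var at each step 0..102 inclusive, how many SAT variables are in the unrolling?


BMC unrolls to depth k, creating one copy of each state var for steps 0..k.
Step count = 102 + 1 = 103 (steps 0 through 102)
Vars per step = 10
Total = 10 * 103 = 1030

1030


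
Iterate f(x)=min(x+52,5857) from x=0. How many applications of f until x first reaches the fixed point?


Step 1: x=0, cap=5857, increment=52
Step 2: x grows by 52 each step until capped at 5857; fixed point is x=5857
Step 3: iterations = ceil(5857/52) = 113

113


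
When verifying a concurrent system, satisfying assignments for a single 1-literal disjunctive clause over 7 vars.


Step 1: Total=2^7=128
Step 2: Unsat when all 1 false: 2^6=64
Step 3: Sat=128-64=64

64


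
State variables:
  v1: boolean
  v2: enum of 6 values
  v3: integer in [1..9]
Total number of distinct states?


State space = product of domain sizes of all variables.
Domain sizes:
  v1 (boolean): 2
  v2 (enum of 6 values): 6
  v3 (integer in [1..9]): 9
Product = 2 * 6 * 9 = 108

108


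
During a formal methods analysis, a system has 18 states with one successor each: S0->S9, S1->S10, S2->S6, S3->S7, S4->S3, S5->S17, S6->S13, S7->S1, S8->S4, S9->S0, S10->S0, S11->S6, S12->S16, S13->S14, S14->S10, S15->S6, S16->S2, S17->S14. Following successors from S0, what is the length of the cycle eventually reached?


Trace from S0 until a state repeats:
  S0 -> S9 -> S0
S0 first seen at step 0, revisited at step 2.
Cycle length = 2 - 0 = 2

2


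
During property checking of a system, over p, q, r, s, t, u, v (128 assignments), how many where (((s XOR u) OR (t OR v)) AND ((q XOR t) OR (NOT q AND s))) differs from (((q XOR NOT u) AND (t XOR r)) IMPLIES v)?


F1 = (((s XOR u) OR (t OR v)) AND ((q XOR t) OR (NOT q AND s)))
F2 = (((q XOR NOT u) AND (t XOR r)) IMPLIES v)
Evaluate both on each of 128 rows (bits = p,q,r,s,t,u,v):
  row 0 [0000000]: F1=0 F2=1 (differ) -> 1
  row 1 [0000001]: F1=0 F2=1 (differ) -> 1
  row 2 [0000010]: F1=0 F2=1 (differ) -> 1
  row 3 [0000011]: F1=0 F2=1 (differ) -> 1
  row 4 [0000100]: F1=1 F2=0 (differ) -> 1
  (every remaining row is evaluated the same way; all 128 results are listed next)
Full result column, 8 rows per line (p,q,r,s fixed per line; t,u,v runs 000..111 left to right):
  rows 0-7 [p,q,r,s=0000]: 11111000  (ones: 5)
  rows 8-15 [p,q,r,s=0001]: 00101000  (ones: 2)
  rows 16-23 [p,q,r,s=0010]: 01110000  (ones: 3)
  rows 24-31 [p,q,r,s=0011]: 10100000  (ones: 2)
  rows 32-39 [p,q,r,s=0100]: 10001101  (ones: 4)
  rows 40-47 [p,q,r,s=0101]: 00101101  (ones: 4)
  rows 48-55 [p,q,r,s=0110]: 10101111  (ones: 6)
  rows 56-63 [p,q,r,s=0111]: 00001111  (ones: 4)
  rows 64-71 [p,q,r,s=1000]: 11111000  (ones: 5)
  rows 72-79 [p,q,r,s=1001]: 00101000  (ones: 2)
  rows 80-87 [p,q,r,s=1010]: 01110000  (ones: 3)
  rows 88-95 [p,q,r,s=1011]: 10100000  (ones: 2)
  rows 96-103 [p,q,r,s=1100]: 10001101  (ones: 4)
  rows 104-111 [p,q,r,s=1101]: 00101101  (ones: 4)
  rows 112-119 [p,q,r,s=1110]: 10101111  (ones: 6)
  rows 120-127 [p,q,r,s=1111]: 00001111  (ones: 4)
Disagreements = 5+2+3+2+4+4+6+4+5+2+3+2+4+4+6+4 = 60

60
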